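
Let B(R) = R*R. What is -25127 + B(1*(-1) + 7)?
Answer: -25091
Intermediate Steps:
B(R) = R**2
-25127 + B(1*(-1) + 7) = -25127 + (1*(-1) + 7)**2 = -25127 + (-1 + 7)**2 = -25127 + 6**2 = -25127 + 36 = -25091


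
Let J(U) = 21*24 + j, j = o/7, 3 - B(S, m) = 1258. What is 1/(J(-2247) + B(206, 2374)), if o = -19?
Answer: -7/5276 ≈ -0.0013268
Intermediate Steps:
B(S, m) = -1255 (B(S, m) = 3 - 1*1258 = 3 - 1258 = -1255)
j = -19/7 ≈ -2.7143
J(U) = 3509/7 (J(U) = 21*24 - 19/7 = 504 - 19/7 = 3509/7)
1/(J(-2247) + B(206, 2374)) = 1/(3509/7 - 1255) = 1/(-5276/7) = -7/5276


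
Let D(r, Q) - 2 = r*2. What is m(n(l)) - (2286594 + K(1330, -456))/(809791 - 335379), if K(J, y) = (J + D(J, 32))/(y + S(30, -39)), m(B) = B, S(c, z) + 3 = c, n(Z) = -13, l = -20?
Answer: -1813370279/101761374 ≈ -17.820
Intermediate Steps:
S(c, z) = -3 + c
D(r, Q) = 2 + 2*r (D(r, Q) = 2 + r*2 = 2 + 2*r)
K(J, y) = (2 + 3*J)/(27 + y) (K(J, y) = (J + (2 + 2*J))/(y + (-3 + 30)) = (2 + 3*J)/(y + 27) = (2 + 3*J)/(27 + y))
m(n(l)) - (2286594 + K(1330, -456))/(809791 - 335379) = -13 - (2286594 + (2 + 3*1330)/(27 - 456))/(809791 - 335379) = -13 - (2286594 + (2 + 3990)/(-429))/474412 = -13 - (2286594 - 1/429*3992)/474412 = -13 - (2286594 - 3992/429)/474412 = -13 - 980944834/(429*474412) = -13 - 1*490472417/101761374 = -13 - 490472417/101761374 = -1813370279/101761374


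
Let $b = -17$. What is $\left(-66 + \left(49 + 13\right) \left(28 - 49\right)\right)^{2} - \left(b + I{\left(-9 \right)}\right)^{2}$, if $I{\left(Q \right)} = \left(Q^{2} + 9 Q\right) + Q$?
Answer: $1870748$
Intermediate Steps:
$I{\left(Q \right)} = Q^{2} + 10 Q$
$\left(-66 + \left(49 + 13\right) \left(28 - 49\right)\right)^{2} - \left(b + I{\left(-9 \right)}\right)^{2} = \left(-66 + \left(49 + 13\right) \left(28 - 49\right)\right)^{2} - \left(-17 - 9 \left(10 - 9\right)\right)^{2} = \left(-66 + 62 \left(-21\right)\right)^{2} - \left(-17 - 9\right)^{2} = \left(-66 - 1302\right)^{2} - \left(-17 - 9\right)^{2} = \left(-1368\right)^{2} - \left(-26\right)^{2} = 1871424 - 676 = 1870748$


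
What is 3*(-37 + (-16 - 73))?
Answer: -378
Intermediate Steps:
3*(-37 + (-16 - 73)) = 3*(-37 - 89) = 3*(-126) = -378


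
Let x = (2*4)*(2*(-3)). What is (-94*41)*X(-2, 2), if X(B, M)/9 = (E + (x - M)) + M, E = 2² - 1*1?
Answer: 1560870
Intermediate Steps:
x = -48 (x = 8*(-6) = -48)
E = 3 (E = 4 - 1 = 3)
X(B, M) = -405 (X(B, M) = 9*((3 + (-48 - M)) + M) = 9*((-45 - M) + M) = 9*(-45) = -405)
(-94*41)*X(-2, 2) = -94*41*(-405) = -3854*(-405) = 1560870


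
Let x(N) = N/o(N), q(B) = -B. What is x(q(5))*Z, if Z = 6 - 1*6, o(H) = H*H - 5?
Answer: 0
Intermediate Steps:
o(H) = -5 + H² (o(H) = H² - 5 = -5 + H²)
x(N) = N/(-5 + N²)
Z = 0 (Z = 6 - 6 = 0)
x(q(5))*Z = ((-1*5)/(-5 + (-1*5)²))*0 = -5/(-5 + (-5)²)*0 = -5/(-5 + 25)*0 = -5/20*0 = -5*1/20*0 = -¼*0 = 0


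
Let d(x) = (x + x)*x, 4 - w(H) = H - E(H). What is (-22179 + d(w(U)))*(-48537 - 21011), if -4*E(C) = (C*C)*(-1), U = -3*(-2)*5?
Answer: -3965835604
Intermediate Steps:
U = 30 (U = 6*5 = 30)
E(C) = C**2/4 (E(C) = -C*C*(-1)/4 = -C**2*(-1)/4 = -(-1)*C**2/4 = C**2/4)
w(H) = 4 - H + H**2/4 (w(H) = 4 - (H - H**2/4) = 4 + (-H + H**2/4) = 4 - H + H**2/4)
d(x) = 2*x**2 (d(x) = (2*x)*x = 2*x**2)
(-22179 + d(w(U)))*(-48537 - 21011) = (-22179 + 2*(4 - 1*30 + (1/4)*30**2)**2)*(-48537 - 21011) = (-22179 + 2*(4 - 30 + (1/4)*900)**2)*(-69548) = (-22179 + 2*(4 - 30 + 225)**2)*(-69548) = (-22179 + 2*199**2)*(-69548) = (-22179 + 2*39601)*(-69548) = (-22179 + 79202)*(-69548) = 57023*(-69548) = -3965835604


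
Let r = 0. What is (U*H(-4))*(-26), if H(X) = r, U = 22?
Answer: 0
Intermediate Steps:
H(X) = 0
(U*H(-4))*(-26) = (22*0)*(-26) = 0*(-26) = 0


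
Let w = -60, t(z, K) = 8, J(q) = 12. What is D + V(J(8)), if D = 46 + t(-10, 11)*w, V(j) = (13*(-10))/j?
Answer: -2669/6 ≈ -444.83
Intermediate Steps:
V(j) = -130/j
D = -434 (D = 46 + 8*(-60) = 46 - 480 = -434)
D + V(J(8)) = -434 - 130/12 = -434 - 130*1/12 = -434 - 65/6 = -2669/6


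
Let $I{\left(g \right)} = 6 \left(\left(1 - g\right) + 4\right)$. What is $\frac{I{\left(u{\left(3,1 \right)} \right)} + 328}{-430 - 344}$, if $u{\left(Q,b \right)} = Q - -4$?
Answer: $- \frac{158}{387} \approx -0.40827$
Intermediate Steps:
$u{\left(Q,b \right)} = 4 + Q$ ($u{\left(Q,b \right)} = Q + 4 = 4 + Q$)
$I{\left(g \right)} = 30 - 6 g$ ($I{\left(g \right)} = 6 \left(5 - g\right) = 30 - 6 g$)
$\frac{I{\left(u{\left(3,1 \right)} \right)} + 328}{-430 - 344} = \frac{\left(30 - 6 \left(4 + 3\right)\right) + 328}{-430 - 344} = \frac{\left(30 - 42\right) + 328}{-774} = \left(\left(30 - 42\right) + 328\right) \left(- \frac{1}{774}\right) = \left(-12 + 328\right) \left(- \frac{1}{774}\right) = 316 \left(- \frac{1}{774}\right) = - \frac{158}{387}$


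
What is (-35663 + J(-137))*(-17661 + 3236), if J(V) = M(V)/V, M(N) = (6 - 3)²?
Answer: 70478242000/137 ≈ 5.1444e+8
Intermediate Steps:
M(N) = 9 (M(N) = 3² = 9)
J(V) = 9/V
(-35663 + J(-137))*(-17661 + 3236) = (-35663 + 9/(-137))*(-17661 + 3236) = (-35663 + 9*(-1/137))*(-14425) = (-35663 - 9/137)*(-14425) = -4885840/137*(-14425) = 70478242000/137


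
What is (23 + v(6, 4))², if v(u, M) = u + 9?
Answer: 1444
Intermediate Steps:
v(u, M) = 9 + u
(23 + v(6, 4))² = (23 + (9 + 6))² = (23 + 15)² = 38² = 1444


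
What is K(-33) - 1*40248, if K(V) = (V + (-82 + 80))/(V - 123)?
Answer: -6278653/156 ≈ -40248.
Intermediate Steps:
K(V) = (-2 + V)/(-123 + V) (K(V) = (V - 2)/(-123 + V) = (-2 + V)/(-123 + V))
K(-33) - 1*40248 = (-2 - 33)/(-123 - 33) - 1*40248 = -35/(-156) - 40248 = -1/156*(-35) - 40248 = 35/156 - 40248 = -6278653/156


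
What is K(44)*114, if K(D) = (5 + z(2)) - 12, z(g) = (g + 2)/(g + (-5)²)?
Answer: -7030/9 ≈ -781.11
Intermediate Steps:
z(g) = (2 + g)/(25 + g) (z(g) = (2 + g)/(g + 25) = (2 + g)/(25 + g))
K(D) = -185/27 (K(D) = (5 + (2 + 2)/(25 + 2)) - 12 = (5 + 4/27) - 12 = 139/27 - 12 = -185/27)
K(44)*114 = -185/27*114 = -7030/9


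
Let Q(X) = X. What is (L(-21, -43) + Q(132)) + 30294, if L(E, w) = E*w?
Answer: 31329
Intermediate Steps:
(L(-21, -43) + Q(132)) + 30294 = (-21*(-43) + 132) + 30294 = (903 + 132) + 30294 = 1035 + 30294 = 31329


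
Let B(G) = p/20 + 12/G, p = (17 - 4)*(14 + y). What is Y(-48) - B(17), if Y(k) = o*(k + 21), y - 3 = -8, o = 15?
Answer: -139929/340 ≈ -411.56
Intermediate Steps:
y = -5 (y = 3 - 8 = -5)
Y(k) = 315 + 15*k (Y(k) = 15*(k + 21) = 15*(21 + k) = 315 + 15*k)
p = 117 (p = (17 - 4)*(14 - 5) = 13*9 = 117)
B(G) = 117/20 + 12/G
Y(-48) - B(17) = (315 + 15*(-48)) - (117/20 + 12/17) = (315 - 720) - (117/20 + 12*(1/17)) = -405 - (117/20 + 12/17) = -405 - 1*2229/340 = -405 - 2229/340 = -139929/340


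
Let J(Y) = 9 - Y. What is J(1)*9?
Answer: 72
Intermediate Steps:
J(1)*9 = (9 - 1*1)*9 = (9 - 1)*9 = 8*9 = 72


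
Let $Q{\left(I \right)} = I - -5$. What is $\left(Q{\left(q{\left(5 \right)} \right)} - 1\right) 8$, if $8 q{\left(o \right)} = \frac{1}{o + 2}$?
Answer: $\frac{225}{7} \approx 32.143$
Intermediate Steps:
$q{\left(o \right)} = \frac{1}{8 \left(2 + o\right)}$ ($q{\left(o \right)} = \frac{1}{8 \left(o + 2\right)} = \frac{1}{8 \left(2 + o\right)}$)
$Q{\left(I \right)} = 5 + I$ ($Q{\left(I \right)} = I + 5 = 5 + I$)
$\left(Q{\left(q{\left(5 \right)} \right)} - 1\right) 8 = \left(\left(5 + \frac{1}{8 \left(2 + 5\right)}\right) - 1\right) 8 = \left(\left(5 + \frac{1}{8 \cdot 7}\right) - 1\right) 8 = \left(\left(5 + \frac{1}{8} \cdot \frac{1}{7}\right) - 1\right) 8 = \left(\left(5 + \frac{1}{56}\right) - 1\right) 8 = \left(\frac{281}{56} - 1\right) 8 = \frac{225}{56} \cdot 8 = \frac{225}{7}$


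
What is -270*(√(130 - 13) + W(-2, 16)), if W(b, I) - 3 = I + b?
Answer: -4590 - 810*√13 ≈ -7510.5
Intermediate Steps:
W(b, I) = 3 + I + b (W(b, I) = 3 + (I + b) = 3 + I + b)
-270*(√(130 - 13) + W(-2, 16)) = -270*(√(130 - 13) + (3 + 16 - 2)) = -270*(√117 + 17) = -270*(3*√13 + 17) = -270*(17 + 3*√13) = -4590 - 810*√13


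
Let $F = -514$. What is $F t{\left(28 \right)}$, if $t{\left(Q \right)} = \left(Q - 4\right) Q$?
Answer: $-345408$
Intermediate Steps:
$t{\left(Q \right)} = Q \left(-4 + Q\right)$ ($t{\left(Q \right)} = \left(-4 + Q\right) Q = Q \left(-4 + Q\right)$)
$F t{\left(28 \right)} = - 514 \cdot 28 \left(-4 + 28\right) = - 514 \cdot 28 \cdot 24 = \left(-514\right) 672 = -345408$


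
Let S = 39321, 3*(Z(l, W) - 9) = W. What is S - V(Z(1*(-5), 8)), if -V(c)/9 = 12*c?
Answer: 40581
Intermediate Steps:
Z(l, W) = 9 + W/3
V(c) = -108*c
S - V(Z(1*(-5), 8)) = 39321 - (-108)*(9 + (⅓)*8) = 39321 - (-108)*(9 + 8/3) = 39321 - (-108)*35/3 = 39321 - 1*(-1260) = 39321 + 1260 = 40581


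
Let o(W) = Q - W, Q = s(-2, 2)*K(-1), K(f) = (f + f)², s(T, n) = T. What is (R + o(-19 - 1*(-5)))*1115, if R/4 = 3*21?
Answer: 287670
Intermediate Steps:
K(f) = 4*f² (K(f) = (2*f)² = 4*f²)
Q = -8 (Q = -8*(-1)² = -8 ≈ -8.0000)
R = 252 (R = 4*(3*21) = 4*63 = 252)
o(W) = -8 - W
(R + o(-19 - 1*(-5)))*1115 = (252 + (-8 - (-19 - 1*(-5))))*1115 = (252 + (-8 - (-19 + 5)))*1115 = (252 + (-8 - 1*(-14)))*1115 = (252 + (-8 + 14))*1115 = (252 + 6)*1115 = 258*1115 = 287670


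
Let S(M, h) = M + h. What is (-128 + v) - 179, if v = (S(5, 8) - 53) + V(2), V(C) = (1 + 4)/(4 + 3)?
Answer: -2424/7 ≈ -346.29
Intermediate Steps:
V(C) = 5/7
v = -275/7 (v = ((5 + 8) - 53) + 5/7 = (13 - 53) + 5/7 = -40 + 5/7 = -275/7 ≈ -39.286)
(-128 + v) - 179 = (-128 - 275/7) - 179 = -1171/7 - 179 = -2424/7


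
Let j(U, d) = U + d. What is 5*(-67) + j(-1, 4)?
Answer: -332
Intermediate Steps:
5*(-67) + j(-1, 4) = 5*(-67) + (-1 + 4) = -335 + 3 = -332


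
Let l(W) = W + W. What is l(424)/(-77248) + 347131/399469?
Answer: 1654776611/1928636332 ≈ 0.85800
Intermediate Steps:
l(W) = 2*W
l(424)/(-77248) + 347131/399469 = (2*424)/(-77248) + 347131/399469 = 848*(-1/77248) + 347131*(1/399469) = -53/4828 + 347131/399469 = 1654776611/1928636332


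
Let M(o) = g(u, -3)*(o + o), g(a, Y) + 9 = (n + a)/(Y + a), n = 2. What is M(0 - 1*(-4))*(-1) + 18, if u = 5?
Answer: 62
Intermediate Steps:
g(a, Y) = -9 + (2 + a)/(Y + a)
M(o) = -11*o (M(o) = ((2 - 9*(-3) - 8*5)/(-3 + 5))*(o + o) = ((2 + 27 - 40)/2)*(2*o) = ((½)*(-11))*(2*o) = -11*o)
M(0 - 1*(-4))*(-1) + 18 = -11*(0 - 1*(-4))*(-1) + 18 = -11*(0 + 4)*(-1) + 18 = -11*4*(-1) + 18 = -44*(-1) + 18 = 44 + 18 = 62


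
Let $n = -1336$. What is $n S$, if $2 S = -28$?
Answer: $18704$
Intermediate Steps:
$S = -14$ ($S = \frac{1}{2} \left(-28\right) = -14$)
$n S = \left(-1336\right) \left(-14\right) = 18704$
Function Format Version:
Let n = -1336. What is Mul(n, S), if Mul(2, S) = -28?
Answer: 18704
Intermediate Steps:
S = -14 (S = Mul(Rational(1, 2), -28) = -14)
Mul(n, S) = Mul(-1336, -14) = 18704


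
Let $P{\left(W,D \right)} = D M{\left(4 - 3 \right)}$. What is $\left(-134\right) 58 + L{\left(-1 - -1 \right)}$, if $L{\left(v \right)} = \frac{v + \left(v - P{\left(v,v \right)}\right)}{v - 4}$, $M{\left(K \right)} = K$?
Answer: $-7772$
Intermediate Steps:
$P{\left(W,D \right)} = D$ ($P{\left(W,D \right)} = D \left(4 - 3\right) = D 1 = D$)
$L{\left(v \right)} = \frac{v}{-4 + v}$ ($L{\left(v \right)} = \frac{v + \left(v - v\right)}{v - 4} = \frac{v + 0}{-4 + v} = \frac{v}{-4 + v}$)
$\left(-134\right) 58 + L{\left(-1 - -1 \right)} = \left(-134\right) 58 + \frac{-1 - -1}{-4 - 0} = -7772 + \frac{-1 + 1}{-4 + \left(-1 + 1\right)} = -7772 + \frac{0}{-4 + 0} = -7772 + \frac{0}{-4} = -7772 + 0 \left(- \frac{1}{4}\right) = -7772 + 0 = -7772$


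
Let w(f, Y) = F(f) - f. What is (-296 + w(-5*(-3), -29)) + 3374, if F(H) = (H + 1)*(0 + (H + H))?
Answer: 3543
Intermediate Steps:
F(H) = 2*H*(1 + H) (F(H) = (1 + H)*(0 + 2*H) = (1 + H)*(2*H) = 2*H*(1 + H))
w(f, Y) = -f + 2*f*(1 + f) (w(f, Y) = 2*f*(1 + f) - f = -f + 2*f*(1 + f))
(-296 + w(-5*(-3), -29)) + 3374 = (-296 + (-5*(-3))*(1 + 2*(-5*(-3)))) + 3374 = (-296 + 15*(1 + 2*15)) + 3374 = (-296 + 15*(1 + 30)) + 3374 = (-296 + 15*31) + 3374 = (-296 + 465) + 3374 = 169 + 3374 = 3543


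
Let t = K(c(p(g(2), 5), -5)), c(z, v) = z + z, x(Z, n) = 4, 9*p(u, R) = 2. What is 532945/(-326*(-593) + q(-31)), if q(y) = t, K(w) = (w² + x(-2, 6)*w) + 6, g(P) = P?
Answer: 43168545/15659404 ≈ 2.7567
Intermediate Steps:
p(u, R) = 2/9 (p(u, R) = (⅑)*2 = 2/9)
c(z, v) = 2*z
K(w) = 6 + w² + 4*w (K(w) = (w² + 4*w) + 6 = 6 + w² + 4*w)
t = 646/81 (t = 6 + (2*(2/9))² + 4*(2*(2/9)) = 6 + (4/9)² + 4*(4/9) = 6 + 16/81 + 16/9 = 646/81 ≈ 7.9753)
q(y) = 646/81
532945/(-326*(-593) + q(-31)) = 532945/(-326*(-593) + 646/81) = 532945/(193318 + 646/81) = 532945/(15659404/81) = 532945*(81/15659404) = 43168545/15659404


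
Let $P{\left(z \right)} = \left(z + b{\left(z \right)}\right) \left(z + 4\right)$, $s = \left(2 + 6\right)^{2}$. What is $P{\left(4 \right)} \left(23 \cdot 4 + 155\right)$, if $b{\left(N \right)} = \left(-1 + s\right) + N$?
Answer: $140296$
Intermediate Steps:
$s = 64$ ($s = 8^{2} = 64$)
$b{\left(N \right)} = 63 + N$ ($b{\left(N \right)} = \left(-1 + 64\right) + N = 63 + N$)
$P{\left(z \right)} = \left(4 + z\right) \left(63 + 2 z\right)$ ($P{\left(z \right)} = \left(z + \left(63 + z\right)\right) \left(z + 4\right) = \left(63 + 2 z\right) \left(4 + z\right) = \left(4 + z\right) \left(63 + 2 z\right)$)
$P{\left(4 \right)} \left(23 \cdot 4 + 155\right) = \left(252 + 2 \cdot 4^{2} + 71 \cdot 4\right) \left(23 \cdot 4 + 155\right) = \left(252 + 2 \cdot 16 + 284\right) \left(92 + 155\right) = \left(252 + 32 + 284\right) 247 = 568 \cdot 247 = 140296$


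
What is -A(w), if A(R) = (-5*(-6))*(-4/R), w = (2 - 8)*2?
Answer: -10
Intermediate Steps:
w = -12 (w = -6*2 = -12)
A(R) = -120/R (A(R) = 30*(-4/R) = -120/R)
-A(w) = -(-120)/(-12) = -(-120)*(-1)/12 = -1*10 = -10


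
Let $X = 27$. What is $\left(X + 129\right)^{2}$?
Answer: $24336$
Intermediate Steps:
$\left(X + 129\right)^{2} = \left(27 + 129\right)^{2} = 156^{2} = 24336$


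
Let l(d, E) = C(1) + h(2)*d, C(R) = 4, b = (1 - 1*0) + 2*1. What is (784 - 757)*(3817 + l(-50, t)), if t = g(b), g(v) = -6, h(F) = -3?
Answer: 107217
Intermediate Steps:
b = 3 (b = (1 + 0) + 2 = 1 + 2 = 3)
t = -6
l(d, E) = 4 - 3*d
(784 - 757)*(3817 + l(-50, t)) = (784 - 757)*(3817 + (4 - 3*(-50))) = 27*(3817 + (4 + 150)) = 27*(3817 + 154) = 27*3971 = 107217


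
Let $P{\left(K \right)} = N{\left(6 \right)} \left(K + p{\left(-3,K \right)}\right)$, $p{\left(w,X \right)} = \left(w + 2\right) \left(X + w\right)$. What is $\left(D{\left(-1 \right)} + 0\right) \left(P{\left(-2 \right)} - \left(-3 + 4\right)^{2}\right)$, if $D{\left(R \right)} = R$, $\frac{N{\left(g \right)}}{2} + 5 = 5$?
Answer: $1$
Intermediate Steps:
$p{\left(w,X \right)} = \left(2 + w\right) \left(X + w\right)$
$N{\left(g \right)} = 0$ ($N{\left(g \right)} = -10 + 2 \cdot 5 = -10 + 10 = 0$)
$P{\left(K \right)} = 0$ ($P{\left(K \right)} = 0 \left(K + \left(\left(-3\right)^{2} + 2 K + 2 \left(-3\right) + K \left(-3\right)\right)\right) = 0 \left(K + \left(9 + 2 K - 6 - 3 K\right)\right) = 0 \left(K - \left(-3 + K\right)\right) = 0 \cdot 3 = 0$)
$\left(D{\left(-1 \right)} + 0\right) \left(P{\left(-2 \right)} - \left(-3 + 4\right)^{2}\right) = \left(-1 + 0\right) \left(0 - \left(-3 + 4\right)^{2}\right) = - (0 - 1^{2}) = - (0 - 1) = \left(-1\right) \left(-1\right) = 1$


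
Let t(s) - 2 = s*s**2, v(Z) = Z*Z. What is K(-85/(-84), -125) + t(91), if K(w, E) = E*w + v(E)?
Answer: 64602007/84 ≈ 7.6907e+5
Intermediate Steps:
v(Z) = Z**2
K(w, E) = E**2 + E*w (K(w, E) = E*w + E**2 = E**2 + E*w)
t(s) = 2 + s**3 (t(s) = 2 + s*s**2 = 2 + s**3)
K(-85/(-84), -125) + t(91) = -125*(-125 - 85/(-84)) + (2 + 91**3) = -125*(-125 - 85*(-1/84)) + (2 + 753571) = -125*(-125 + 85/84) + 753573 = -125*(-10415/84) + 753573 = 1301875/84 + 753573 = 64602007/84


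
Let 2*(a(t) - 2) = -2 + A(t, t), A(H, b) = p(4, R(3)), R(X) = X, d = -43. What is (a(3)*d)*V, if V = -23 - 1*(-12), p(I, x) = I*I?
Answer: 4257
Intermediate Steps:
p(I, x) = I²
A(H, b) = 16 (A(H, b) = 4² = 16)
V = -11 (V = -23 + 12 = -11)
a(t) = 9 (a(t) = 2 + (-2 + 16)/2 = 2 + (½)*14 = 2 + 7 = 9)
(a(3)*d)*V = (9*(-43))*(-11) = -387*(-11) = 4257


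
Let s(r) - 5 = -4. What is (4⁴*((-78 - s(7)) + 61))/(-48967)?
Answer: 4608/48967 ≈ 0.094104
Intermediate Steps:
s(r) = 1 (s(r) = 5 - 4 = 1)
(4⁴*((-78 - s(7)) + 61))/(-48967) = (4⁴*((-78 - 1*1) + 61))/(-48967) = (256*((-78 - 1) + 61))*(-1/48967) = (256*(-79 + 61))*(-1/48967) = (256*(-18))*(-1/48967) = -4608*(-1/48967) = 4608/48967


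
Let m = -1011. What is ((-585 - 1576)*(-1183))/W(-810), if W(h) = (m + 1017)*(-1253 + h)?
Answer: -2556463/12378 ≈ -206.53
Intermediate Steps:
W(h) = -7518 + 6*h (W(h) = (-1011 + 1017)*(-1253 + h) = 6*(-1253 + h) = -7518 + 6*h)
((-585 - 1576)*(-1183))/W(-810) = ((-585 - 1576)*(-1183))/(-7518 + 6*(-810)) = (-2161*(-1183))/(-7518 - 4860) = 2556463/(-12378) = 2556463*(-1/12378) = -2556463/12378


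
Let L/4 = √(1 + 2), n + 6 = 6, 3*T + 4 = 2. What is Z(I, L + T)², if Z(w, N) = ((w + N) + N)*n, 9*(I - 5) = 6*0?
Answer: 0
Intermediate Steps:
T = -⅔ (T = -4/3 + (⅓)*2 = -4/3 + ⅔ = -⅔ ≈ -0.66667)
n = 0 (n = -6 + 6 = 0)
L = 4*√3 (L = 4*√(1 + 2) = 4*√3 ≈ 6.9282)
I = 5 (I = 5 + (6*0)/9 = 5 + (⅑)*0 = 5 + 0 = 5)
Z(w, N) = 0 (Z(w, N) = ((w + N) + N)*0 = ((N + w) + N)*0 = (w + 2*N)*0 = 0)
Z(I, L + T)² = 0² = 0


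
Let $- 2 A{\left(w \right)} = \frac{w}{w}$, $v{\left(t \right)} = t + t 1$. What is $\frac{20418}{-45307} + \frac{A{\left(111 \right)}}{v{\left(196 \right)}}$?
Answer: $- \frac{16053019}{35520688} \approx -0.45193$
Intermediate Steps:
$v{\left(t \right)} = 2 t$ ($v{\left(t \right)} = t + t = 2 t$)
$A{\left(w \right)} = - \frac{1}{2}$ ($A{\left(w \right)} = - \frac{w \frac{1}{w}}{2} = \left(- \frac{1}{2}\right) 1 = - \frac{1}{2}$)
$\frac{20418}{-45307} + \frac{A{\left(111 \right)}}{v{\left(196 \right)}} = \frac{20418}{-45307} - \frac{1}{2 \cdot 2 \cdot 196} = 20418 \left(- \frac{1}{45307}\right) - \frac{1}{2 \cdot 392} = - \frac{20418}{45307} - \frac{1}{784} = - \frac{16053019}{35520688}$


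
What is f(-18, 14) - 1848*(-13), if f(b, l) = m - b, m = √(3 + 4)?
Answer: 24042 + √7 ≈ 24045.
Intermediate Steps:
m = √7 ≈ 2.6458
f(b, l) = √7 - b
f(-18, 14) - 1848*(-13) = (√7 - 1*(-18)) - 1848*(-13) = (√7 + 18) - 132*(-182) = (18 + √7) + 24024 = 24042 + √7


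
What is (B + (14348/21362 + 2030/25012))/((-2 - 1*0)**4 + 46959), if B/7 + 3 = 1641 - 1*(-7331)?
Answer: 8386439358097/6274760127350 ≈ 1.3365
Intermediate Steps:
B = 62783 (B = -21 + 7*(1641 - 1*(-7331)) = -21 + 7*(1641 + 7331) = -21 + 7*8972 = -21 + 62804 = 62783)
(B + (14348/21362 + 2030/25012))/((-2 - 1*0)**4 + 46959) = (62783 + (14348/21362 + 2030/25012))/((-2 - 1*0)**4 + 46959) = (62783 + (14348*(1/21362) + 2030*(1/25012)))/((-2 + 0)**4 + 46959) = (62783 + (7174/10681 + 1015/12506))/((-2)**4 + 46959) = (62783 + 100559259/133576586)/(16 + 46959) = (8386439358097/133576586)/46975 = (8386439358097/133576586)*(1/46975) = 8386439358097/6274760127350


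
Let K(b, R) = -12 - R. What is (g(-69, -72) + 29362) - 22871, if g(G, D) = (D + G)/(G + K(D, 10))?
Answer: 590822/91 ≈ 6492.5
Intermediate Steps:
g(G, D) = (D + G)/(-22 + G) (g(G, D) = (D + G)/(G + (-12 - 1*10)) = (D + G)/(G + (-12 - 10)) = (D + G)/(G - 22) = (D + G)/(-22 + G))
(g(-69, -72) + 29362) - 22871 = ((-72 - 69)/(-22 - 69) + 29362) - 22871 = (-141/(-91) + 29362) - 22871 = (-1/91*(-141) + 29362) - 22871 = (141/91 + 29362) - 22871 = 2672083/91 - 22871 = 590822/91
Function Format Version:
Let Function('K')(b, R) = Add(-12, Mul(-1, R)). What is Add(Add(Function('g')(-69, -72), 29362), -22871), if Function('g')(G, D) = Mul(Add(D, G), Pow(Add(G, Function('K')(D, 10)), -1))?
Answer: Rational(590822, 91) ≈ 6492.5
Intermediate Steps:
Function('g')(G, D) = Mul(Pow(Add(-22, G), -1), Add(D, G)) (Function('g')(G, D) = Mul(Add(D, G), Pow(Add(G, Add(-12, Mul(-1, 10))), -1)) = Mul(Add(D, G), Pow(Add(G, Add(-12, -10)), -1)) = Mul(Add(D, G), Pow(Add(G, -22), -1)) = Mul(Add(D, G), Pow(Add(-22, G), -1)) = Mul(Pow(Add(-22, G), -1), Add(D, G)))
Add(Add(Function('g')(-69, -72), 29362), -22871) = Add(Add(Mul(Pow(Add(-22, -69), -1), Add(-72, -69)), 29362), -22871) = Add(Add(Mul(Pow(-91, -1), -141), 29362), -22871) = Add(Add(Mul(Rational(-1, 91), -141), 29362), -22871) = Add(Add(Rational(141, 91), 29362), -22871) = Add(Rational(2672083, 91), -22871) = Rational(590822, 91)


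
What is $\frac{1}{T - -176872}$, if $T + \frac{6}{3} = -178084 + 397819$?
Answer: $\frac{1}{396605} \approx 2.5214 \cdot 10^{-6}$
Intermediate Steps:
$T = 219733$ ($T = -2 + \left(-178084 + 397819\right) = -2 + 219735 = 219733$)
$\frac{1}{T - -176872} = \frac{1}{219733 - -176872} = \frac{1}{219733 + 176872} = \frac{1}{396605}$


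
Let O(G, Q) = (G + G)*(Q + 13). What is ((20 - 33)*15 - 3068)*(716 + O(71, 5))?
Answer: -10676536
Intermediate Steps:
O(G, Q) = 2*G*(13 + Q) (O(G, Q) = (2*G)*(13 + Q) = 2*G*(13 + Q))
((20 - 33)*15 - 3068)*(716 + O(71, 5)) = ((20 - 33)*15 - 3068)*(716 + 2*71*(13 + 5)) = (-13*15 - 3068)*(716 + 2*71*18) = (-195 - 3068)*(716 + 2556) = -3263*3272 = -10676536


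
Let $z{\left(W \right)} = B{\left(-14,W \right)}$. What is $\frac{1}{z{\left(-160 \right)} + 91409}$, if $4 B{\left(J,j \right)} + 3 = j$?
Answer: $\frac{4}{365473} \approx 1.0945 \cdot 10^{-5}$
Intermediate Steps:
$B{\left(J,j \right)} = - \frac{3}{4} + \frac{j}{4}$
$z{\left(W \right)} = - \frac{3}{4} + \frac{W}{4}$
$\frac{1}{z{\left(-160 \right)} + 91409} = \frac{1}{\left(- \frac{3}{4} + \frac{1}{4} \left(-160\right)\right) + 91409} = \frac{1}{\left(- \frac{3}{4} - 40\right) + 91409} = \frac{1}{- \frac{163}{4} + 91409} = \frac{1}{\frac{365473}{4}} = \frac{4}{365473}$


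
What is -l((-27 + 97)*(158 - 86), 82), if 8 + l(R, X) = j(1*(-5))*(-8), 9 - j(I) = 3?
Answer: 56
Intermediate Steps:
j(I) = 6 (j(I) = 9 - 1*3 = 9 - 3 = 6)
l(R, X) = -56 (l(R, X) = -8 + 6*(-8) = -8 - 48 = -56)
-l((-27 + 97)*(158 - 86), 82) = -1*(-56) = 56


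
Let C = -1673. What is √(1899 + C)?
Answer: √226 ≈ 15.033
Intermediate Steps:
√(1899 + C) = √(1899 - 1673) = √226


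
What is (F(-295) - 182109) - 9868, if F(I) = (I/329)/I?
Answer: -63160432/329 ≈ -1.9198e+5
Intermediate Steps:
F(I) = 1/329 (F(I) = (I*(1/329))/I = (I/329)/I = 1/329)
(F(-295) - 182109) - 9868 = (1/329 - 182109) - 9868 = -59913860/329 - 9868 = -63160432/329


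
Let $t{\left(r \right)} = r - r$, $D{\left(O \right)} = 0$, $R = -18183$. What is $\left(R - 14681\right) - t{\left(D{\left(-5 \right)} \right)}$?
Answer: $-32864$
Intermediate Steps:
$t{\left(r \right)} = 0$
$\left(R - 14681\right) - t{\left(D{\left(-5 \right)} \right)} = \left(-18183 - 14681\right) - 0 = -32864 + 0 = -32864$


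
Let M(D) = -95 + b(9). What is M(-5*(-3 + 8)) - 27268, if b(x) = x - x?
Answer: -27363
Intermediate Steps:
b(x) = 0
M(D) = -95 (M(D) = -95 + 0 = -95)
M(-5*(-3 + 8)) - 27268 = -95 - 27268 = -27363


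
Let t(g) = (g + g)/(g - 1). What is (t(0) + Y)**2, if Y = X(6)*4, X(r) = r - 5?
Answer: 16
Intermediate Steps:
X(r) = -5 + r
t(g) = 2*g/(-1 + g) (t(g) = (2*g)/(-1 + g) = 2*g/(-1 + g))
Y = 4 (Y = (-5 + 6)*4 = 1*4 = 4)
(t(0) + Y)**2 = (2*0/(-1 + 0) + 4)**2 = (2*0/(-1) + 4)**2 = (2*0*(-1) + 4)**2 = (0 + 4)**2 = 4**2 = 16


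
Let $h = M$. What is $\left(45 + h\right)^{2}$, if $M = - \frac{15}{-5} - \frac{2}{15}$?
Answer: $\frac{515524}{225} \approx 2291.2$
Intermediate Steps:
$M = \frac{43}{15}$ ($M = \left(-15\right) \left(- \frac{1}{5}\right) - \frac{2}{15} = 3 - \frac{2}{15} = \frac{43}{15} \approx 2.8667$)
$h = \frac{43}{15} \approx 2.8667$
$\left(45 + h\right)^{2} = \left(45 + \frac{43}{15}\right)^{2} = \left(\frac{718}{15}\right)^{2} = \frac{515524}{225}$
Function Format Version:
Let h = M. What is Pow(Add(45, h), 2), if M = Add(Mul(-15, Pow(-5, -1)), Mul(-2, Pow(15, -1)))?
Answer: Rational(515524, 225) ≈ 2291.2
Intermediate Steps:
M = Rational(43, 15) (M = Add(Mul(-15, Rational(-1, 5)), Mul(-2, Rational(1, 15))) = Add(3, Rational(-2, 15)) = Rational(43, 15) ≈ 2.8667)
h = Rational(43, 15) ≈ 2.8667
Pow(Add(45, h), 2) = Pow(Add(45, Rational(43, 15)), 2) = Pow(Rational(718, 15), 2) = Rational(515524, 225)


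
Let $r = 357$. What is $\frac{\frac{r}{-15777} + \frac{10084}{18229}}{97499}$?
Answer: $\frac{50862505}{9346869456189} \approx 5.4417 \cdot 10^{-6}$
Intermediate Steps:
$\frac{\frac{r}{-15777} + \frac{10084}{18229}}{97499} = \frac{\frac{357}{-15777} + \frac{10084}{18229}}{97499} = \left(357 \left(- \frac{1}{15777}\right) + 10084 \cdot \frac{1}{18229}\right) \frac{1}{97499} = \left(- \frac{119}{5259} + \frac{10084}{18229}\right) \frac{1}{97499} = \frac{50862505}{95866311} \cdot \frac{1}{97499} = \frac{50862505}{9346869456189}$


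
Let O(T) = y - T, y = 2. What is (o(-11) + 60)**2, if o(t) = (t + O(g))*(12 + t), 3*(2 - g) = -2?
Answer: 21025/9 ≈ 2336.1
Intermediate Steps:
g = 8/3 (g = 2 - 1/3*(-2) = 2 + 2/3 = 8/3 ≈ 2.6667)
O(T) = 2 - T
o(t) = (12 + t)*(-2/3 + t) (o(t) = (t + (2 - 1*8/3))*(12 + t) = (t + (2 - 8/3))*(12 + t) = (t - 2/3)*(12 + t) = (-2/3 + t)*(12 + t) = (12 + t)*(-2/3 + t))
(o(-11) + 60)**2 = ((-8 + (-11)**2 + (34/3)*(-11)) + 60)**2 = ((-8 + 121 - 374/3) + 60)**2 = (-35/3 + 60)**2 = (145/3)**2 = 21025/9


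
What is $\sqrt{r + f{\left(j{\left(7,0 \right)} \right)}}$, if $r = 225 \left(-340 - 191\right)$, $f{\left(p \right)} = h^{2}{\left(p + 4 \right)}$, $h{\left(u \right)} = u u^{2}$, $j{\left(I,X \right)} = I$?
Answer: $\sqrt{1652086} \approx 1285.3$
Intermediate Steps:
$h{\left(u \right)} = u^{3}$
$f{\left(p \right)} = \left(4 + p\right)^{6}$ ($f{\left(p \right)} = \left(\left(p + 4\right)^{3}\right)^{2} = \left(\left(4 + p\right)^{3}\right)^{2} = \left(4 + p\right)^{6}$)
$r = -119475$ ($r = 225 \left(-531\right) = -119475$)
$\sqrt{r + f{\left(j{\left(7,0 \right)} \right)}} = \sqrt{-119475 + \left(4 + 7\right)^{6}} = \sqrt{-119475 + 11^{6}} = \sqrt{-119475 + 1771561} = \sqrt{1652086}$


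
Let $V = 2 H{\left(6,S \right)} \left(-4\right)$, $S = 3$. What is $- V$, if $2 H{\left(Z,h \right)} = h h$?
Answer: $36$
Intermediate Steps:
$H{\left(Z,h \right)} = \frac{h^{2}}{2}$ ($H{\left(Z,h \right)} = \frac{h h}{2} = \frac{h^{2}}{2}$)
$V = -36$ ($V = 2 \frac{3^{2}}{2} \left(-4\right) = 2 \cdot \frac{1}{2} \cdot 9 \left(-4\right) = 2 \cdot \frac{9}{2} \left(-4\right) = 9 \left(-4\right) = -36$)
$- V = \left(-1\right) \left(-36\right) = 36$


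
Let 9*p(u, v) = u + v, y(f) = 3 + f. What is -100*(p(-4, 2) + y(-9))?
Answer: 5600/9 ≈ 622.22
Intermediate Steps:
p(u, v) = u/9 + v/9 (p(u, v) = (u + v)/9 = u/9 + v/9)
-100*(p(-4, 2) + y(-9)) = -100*(((1/9)*(-4) + (1/9)*2) + (3 - 9)) = -100*((-4/9 + 2/9) - 6) = -100*(-2/9 - 6) = -100*(-56/9) = 5600/9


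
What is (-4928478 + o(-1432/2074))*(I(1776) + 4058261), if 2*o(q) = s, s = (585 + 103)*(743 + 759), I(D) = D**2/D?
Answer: -17912030636230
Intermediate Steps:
I(D) = D
s = 1033376 (s = 688*1502 = 1033376)
o(q) = 516688 (o(q) = (1/2)*1033376 = 516688)
(-4928478 + o(-1432/2074))*(I(1776) + 4058261) = (-4928478 + 516688)*(1776 + 4058261) = -4411790*4060037 = -17912030636230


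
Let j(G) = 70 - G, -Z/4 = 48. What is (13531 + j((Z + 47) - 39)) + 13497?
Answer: 27282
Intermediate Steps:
Z = -192 (Z = -4*48 = -192)
(13531 + j((Z + 47) - 39)) + 13497 = (13531 + (70 - ((-192 + 47) - 39))) + 13497 = (13531 + (70 - (-145 - 39))) + 13497 = (13531 + (70 - 1*(-184))) + 13497 = (13531 + (70 + 184)) + 13497 = (13531 + 254) + 13497 = 13785 + 13497 = 27282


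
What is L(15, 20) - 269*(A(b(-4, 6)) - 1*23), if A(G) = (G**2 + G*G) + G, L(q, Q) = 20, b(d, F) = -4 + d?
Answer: -26073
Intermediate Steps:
A(G) = G + 2*G**2 (A(G) = (G**2 + G**2) + G = 2*G**2 + G = G + 2*G**2)
L(15, 20) - 269*(A(b(-4, 6)) - 1*23) = 20 - 269*((-4 - 4)*(1 + 2*(-4 - 4)) - 1*23) = 20 - 269*(-8*(1 + 2*(-8)) - 23) = 20 - 269*(-8*(1 - 16) - 23) = 20 - 269*(-8*(-15) - 23) = 20 - 269*(120 - 23) = 20 - 269*97 = 20 - 26093 = -26073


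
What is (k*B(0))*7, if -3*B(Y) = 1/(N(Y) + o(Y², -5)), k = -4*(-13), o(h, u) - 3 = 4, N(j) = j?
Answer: -52/3 ≈ -17.333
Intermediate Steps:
o(h, u) = 7 (o(h, u) = 3 + 4 = 7)
k = 52
B(Y) = -1/(3*(7 + Y)) (B(Y) = -1/(3*(Y + 7)) = -1/(3*(7 + Y)))
(k*B(0))*7 = (52*(-1/(21 + 3*0)))*7 = (52*(-1/(21 + 0)))*7 = (52*(-1/21))*7 = -52/21*7 = -52/3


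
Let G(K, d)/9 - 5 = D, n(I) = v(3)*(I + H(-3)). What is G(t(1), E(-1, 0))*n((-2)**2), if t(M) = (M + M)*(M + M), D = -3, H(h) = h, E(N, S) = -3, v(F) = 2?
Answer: 36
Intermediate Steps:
n(I) = -6 + 2*I (n(I) = 2*(I - 3) = 2*(-3 + I) = -6 + 2*I)
t(M) = 4*M**2 (t(M) = (2*M)*(2*M) = 4*M**2)
G(K, d) = 18 (G(K, d) = 45 + 9*(-3) = 45 - 27 = 18)
G(t(1), E(-1, 0))*n((-2)**2) = 18*(-6 + 2*(-2)**2) = 18*(-6 + 2*4) = 18*(-6 + 8) = 18*2 = 36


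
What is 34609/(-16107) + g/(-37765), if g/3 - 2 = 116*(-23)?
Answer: -12947089/6684405 ≈ -1.9369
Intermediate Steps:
g = -7998 (g = 6 + 3*(116*(-23)) = 6 + 3*(-2668) = 6 - 8004 = -7998)
34609/(-16107) + g/(-37765) = 34609/(-16107) - 7998/(-37765) = 34609*(-1/16107) - 7998*(-1/37765) = -34609/16107 + 7998/37765 = -12947089/6684405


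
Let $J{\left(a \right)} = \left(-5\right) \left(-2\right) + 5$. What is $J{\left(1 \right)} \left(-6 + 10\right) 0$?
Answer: $0$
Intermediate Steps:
$J{\left(a \right)} = 15$ ($J{\left(a \right)} = 10 + 5 = 15$)
$J{\left(1 \right)} \left(-6 + 10\right) 0 = 15 \left(-6 + 10\right) 0 = 15 \cdot 4 \cdot 0 = 60 \cdot 0 = 0$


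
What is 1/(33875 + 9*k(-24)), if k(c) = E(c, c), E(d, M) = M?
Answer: 1/33659 ≈ 2.9710e-5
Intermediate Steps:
k(c) = c
1/(33875 + 9*k(-24)) = 1/(33875 + 9*(-24)) = 1/(33875 - 216) = 1/33659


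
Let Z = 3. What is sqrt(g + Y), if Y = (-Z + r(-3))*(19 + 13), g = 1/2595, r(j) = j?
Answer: I*sqrt(1292930205)/2595 ≈ 13.856*I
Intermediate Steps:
g = 1/2595 ≈ 0.00038536
Y = -192 (Y = (-1*3 - 3)*(19 + 13) = (-3 - 3)*32 = -6*32 = -192)
sqrt(g + Y) = sqrt(1/2595 - 192) = sqrt(-498239/2595) = I*sqrt(1292930205)/2595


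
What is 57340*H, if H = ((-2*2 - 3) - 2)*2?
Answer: -1032120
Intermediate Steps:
H = -18 (H = ((-4 - 3) - 2)*2 = (-7 - 2)*2 = -9*2 = -18)
57340*H = 57340*(-18) = -1032120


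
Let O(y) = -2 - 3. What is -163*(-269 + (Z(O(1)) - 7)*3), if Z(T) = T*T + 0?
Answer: 35045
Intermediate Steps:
O(y) = -5
Z(T) = T² (Z(T) = T² + 0 = T²)
-163*(-269 + (Z(O(1)) - 7)*3) = -163*(-269 + ((-5)² - 7)*3) = -163*(-269 + (25 - 7)*3) = -163*(-269 + 18*3) = -163*(-269 + 54) = -163*(-215) = 35045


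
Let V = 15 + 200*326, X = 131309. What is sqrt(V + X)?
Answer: 6*sqrt(5459) ≈ 443.31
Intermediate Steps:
V = 65215 (V = 15 + 65200 = 65215)
sqrt(V + X) = sqrt(65215 + 131309) = sqrt(196524) = 6*sqrt(5459)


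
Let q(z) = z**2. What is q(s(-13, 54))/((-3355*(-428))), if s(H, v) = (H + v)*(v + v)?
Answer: 4901796/358985 ≈ 13.655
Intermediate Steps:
s(H, v) = 2*v*(H + v) (s(H, v) = (H + v)*(2*v) = 2*v*(H + v))
q(s(-13, 54))/((-3355*(-428))) = (2*54*(-13 + 54))**2/((-3355*(-428))) = (2*54*41)**2/1435940 = 4428**2*(1/1435940) = 19607184*(1/1435940) = 4901796/358985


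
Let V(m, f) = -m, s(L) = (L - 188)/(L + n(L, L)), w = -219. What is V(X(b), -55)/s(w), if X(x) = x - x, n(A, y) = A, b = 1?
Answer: 0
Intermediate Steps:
X(x) = 0
s(L) = (-188 + L)/(2*L) (s(L) = (L - 188)/(L + L) = (-188 + L)/((2*L)) = (-188 + L)*(1/(2*L)) = (-188 + L)/(2*L))
V(X(b), -55)/s(w) = (-1*0)/(((½)*(-188 - 219)/(-219))) = 0/(((½)*(-1/219)*(-407))) = 0/(407/438) = 0*(438/407) = 0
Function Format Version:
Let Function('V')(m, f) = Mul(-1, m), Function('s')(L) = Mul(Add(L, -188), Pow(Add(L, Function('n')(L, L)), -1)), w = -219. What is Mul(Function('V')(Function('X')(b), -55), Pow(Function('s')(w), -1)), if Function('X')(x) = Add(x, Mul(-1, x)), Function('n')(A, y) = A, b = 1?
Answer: 0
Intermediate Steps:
Function('X')(x) = 0
Function('s')(L) = Mul(Rational(1, 2), Pow(L, -1), Add(-188, L)) (Function('s')(L) = Mul(Add(L, -188), Pow(Add(L, L), -1)) = Mul(Add(-188, L), Pow(Mul(2, L), -1)) = Mul(Add(-188, L), Mul(Rational(1, 2), Pow(L, -1))) = Mul(Rational(1, 2), Pow(L, -1), Add(-188, L)))
Mul(Function('V')(Function('X')(b), -55), Pow(Function('s')(w), -1)) = Mul(Mul(-1, 0), Pow(Mul(Rational(1, 2), Pow(-219, -1), Add(-188, -219)), -1)) = Mul(0, Pow(Mul(Rational(1, 2), Rational(-1, 219), -407), -1)) = Mul(0, Pow(Rational(407, 438), -1)) = Mul(0, Rational(438, 407)) = 0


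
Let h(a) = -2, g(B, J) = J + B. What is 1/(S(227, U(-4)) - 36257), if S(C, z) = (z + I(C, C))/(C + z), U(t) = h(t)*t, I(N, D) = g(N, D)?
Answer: -235/8519933 ≈ -2.7582e-5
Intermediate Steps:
g(B, J) = B + J
I(N, D) = D + N (I(N, D) = N + D = D + N)
U(t) = -2*t
S(C, z) = (z + 2*C)/(C + z) (S(C, z) = (z + (C + C))/(C + z) = (z + 2*C)/(C + z))
1/(S(227, U(-4)) - 36257) = 1/((-2*(-4) + 2*227)/(227 - 2*(-4)) - 36257) = 1/((8 + 454)/(227 + 8) - 36257) = 1/(462/235 - 36257) = 1/(-8519933/235) = -235/8519933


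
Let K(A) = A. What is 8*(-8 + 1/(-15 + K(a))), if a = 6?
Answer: -584/9 ≈ -64.889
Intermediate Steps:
8*(-8 + 1/(-15 + K(a))) = 8*(-8 + 1/(-15 + 6)) = 8*(-8 + 1/(-9)) = 8*(-8 - ⅑) = 8*(-73/9) = -584/9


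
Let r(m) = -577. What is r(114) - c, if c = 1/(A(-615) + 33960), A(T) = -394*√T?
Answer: -12008829799/20812529 - 197*I*√615/624375870 ≈ -577.0 - 7.8245e-6*I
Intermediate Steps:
c = 1/(33960 - 394*I*√615) (c = 1/(-394*I*√615 + 33960) = 1/(33960 - 394*I*√615) ≈ 2.7195e-5 + 7.8245e-6*I)
r(114) - c = -577 - (566/20812529 + 197*I*√615/624375870) = -577 + (-566/20812529 - 197*I*√615/624375870) = -12008829799/20812529 - 197*I*√615/624375870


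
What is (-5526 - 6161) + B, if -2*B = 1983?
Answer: -25357/2 ≈ -12679.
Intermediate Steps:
B = -1983/2 (B = -½*1983 = -1983/2 ≈ -991.50)
(-5526 - 6161) + B = (-5526 - 6161) - 1983/2 = -11687 - 1983/2 = -25357/2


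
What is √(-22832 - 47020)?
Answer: 2*I*√17463 ≈ 264.3*I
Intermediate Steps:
√(-22832 - 47020) = √(-69852) = 2*I*√17463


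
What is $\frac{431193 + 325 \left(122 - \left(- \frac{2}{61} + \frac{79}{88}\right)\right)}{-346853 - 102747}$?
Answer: $- \frac{2525976249}{2413452800} \approx -1.0466$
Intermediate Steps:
$\frac{431193 + 325 \left(122 - \left(- \frac{2}{61} + \frac{79}{88}\right)\right)}{-346853 - 102747} = \frac{431193 + 325 \left(122 - \frac{4643}{5368}\right)}{-449600} = \left(431193 + 325 \left(122 + \left(\frac{2}{61} - \frac{79}{88}\right)\right)\right) \left(- \frac{1}{449600}\right) = \left(431193 + 325 \left(122 - \frac{4643}{5368}\right)\right) \left(- \frac{1}{449600}\right) = \left(431193 + 325 \cdot \frac{650253}{5368}\right) \left(- \frac{1}{449600}\right) = \left(431193 + \frac{211332225}{5368}\right) \left(- \frac{1}{449600}\right) = \frac{2525976249}{5368} \left(- \frac{1}{449600}\right) = - \frac{2525976249}{2413452800}$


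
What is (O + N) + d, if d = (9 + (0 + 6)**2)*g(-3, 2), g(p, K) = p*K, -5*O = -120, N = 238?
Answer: -8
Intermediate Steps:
O = 24 (O = -1/5*(-120) = 24)
g(p, K) = K*p
d = -270 (d = (9 + (0 + 6)**2)*(2*(-3)) = (9 + 6**2)*(-6) = (9 + 36)*(-6) = 45*(-6) = -270)
(O + N) + d = (24 + 238) - 270 = 262 - 270 = -8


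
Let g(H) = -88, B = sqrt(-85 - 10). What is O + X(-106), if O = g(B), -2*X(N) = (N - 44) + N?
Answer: 40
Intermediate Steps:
X(N) = 22 - N (X(N) = -((N - 44) + N)/2 = -((-44 + N) + N)/2 = -(-44 + 2*N)/2 = 22 - N)
B = I*sqrt(95) (B = sqrt(-95) = I*sqrt(95) ≈ 9.7468*I)
O = -88
O + X(-106) = -88 + (22 - 1*(-106)) = -88 + (22 + 106) = -88 + 128 = 40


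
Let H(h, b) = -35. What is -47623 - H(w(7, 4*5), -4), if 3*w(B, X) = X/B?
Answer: -47588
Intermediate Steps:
w(B, X) = X/(3*B) (w(B, X) = (X/B)/3 = X/(3*B))
-47623 - H(w(7, 4*5), -4) = -47623 - 1*(-35) = -47623 + 35 = -47588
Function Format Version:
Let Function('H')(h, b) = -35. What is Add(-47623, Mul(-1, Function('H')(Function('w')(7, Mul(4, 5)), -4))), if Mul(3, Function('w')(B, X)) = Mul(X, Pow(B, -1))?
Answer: -47588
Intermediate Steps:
Function('w')(B, X) = Mul(Rational(1, 3), X, Pow(B, -1)) (Function('w')(B, X) = Mul(Rational(1, 3), Mul(X, Pow(B, -1))) = Mul(Rational(1, 3), X, Pow(B, -1)))
Add(-47623, Mul(-1, Function('H')(Function('w')(7, Mul(4, 5)), -4))) = Add(-47623, Mul(-1, -35)) = Add(-47623, 35) = -47588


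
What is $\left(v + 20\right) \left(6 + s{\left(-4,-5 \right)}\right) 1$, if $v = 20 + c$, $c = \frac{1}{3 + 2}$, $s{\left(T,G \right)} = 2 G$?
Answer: $- \frac{804}{5} \approx -160.8$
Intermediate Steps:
$c = \frac{1}{5} \approx 0.2$
$v = \frac{101}{5}$ ($v = 20 + \frac{1}{5} = \frac{101}{5} \approx 20.2$)
$\left(v + 20\right) \left(6 + s{\left(-4,-5 \right)}\right) 1 = \left(\frac{101}{5} + 20\right) \left(6 + 2 \left(-5\right)\right) 1 = \frac{201 \left(6 - 10\right) 1}{5} = \frac{201 \left(\left(-4\right) 1\right)}{5} = \frac{201}{5} \left(-4\right) = - \frac{804}{5}$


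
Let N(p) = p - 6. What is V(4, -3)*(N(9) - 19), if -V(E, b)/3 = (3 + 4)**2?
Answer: 2352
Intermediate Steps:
V(E, b) = -147 (V(E, b) = -3*(3 + 4)**2 = -3*7**2 = -3*49 = -147)
N(p) = -6 + p
V(4, -3)*(N(9) - 19) = -147*((-6 + 9) - 19) = -147*(3 - 19) = -147*(-16) = 2352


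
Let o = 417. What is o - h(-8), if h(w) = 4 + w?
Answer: 421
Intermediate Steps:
o - h(-8) = 417 - (4 - 8) = 417 - 1*(-4) = 417 + 4 = 421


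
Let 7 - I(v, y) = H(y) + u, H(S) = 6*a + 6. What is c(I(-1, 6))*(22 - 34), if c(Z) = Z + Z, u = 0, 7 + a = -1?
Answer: -1176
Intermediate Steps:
a = -8 (a = -7 - 1 = -8)
H(S) = -42 (H(S) = 6*(-8) + 6 = -48 + 6 = -42)
I(v, y) = 49 (I(v, y) = 7 - (-42 + 0) = 7 - 1*(-42) = 7 + 42 = 49)
c(Z) = 2*Z
c(I(-1, 6))*(22 - 34) = (2*49)*(22 - 34) = 98*(-12) = -1176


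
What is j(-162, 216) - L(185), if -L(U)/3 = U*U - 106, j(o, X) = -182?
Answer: 102175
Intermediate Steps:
L(U) = 318 - 3*U² (L(U) = -3*(U*U - 106) = -3*(U² - 106) = -3*(-106 + U²) = 318 - 3*U²)
j(-162, 216) - L(185) = -182 - (318 - 3*185²) = -182 - (318 - 3*34225) = -182 - (318 - 102675) = -182 - 1*(-102357) = -182 + 102357 = 102175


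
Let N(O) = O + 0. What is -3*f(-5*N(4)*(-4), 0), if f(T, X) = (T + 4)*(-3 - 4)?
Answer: 1764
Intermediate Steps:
N(O) = O
f(T, X) = -28 - 7*T (f(T, X) = (4 + T)*(-7) = -28 - 7*T)
-3*f(-5*N(4)*(-4), 0) = -3*(-28 - 7*(-5*4)*(-4)) = -3*(-28 - (-140)*(-4)) = -3*(-28 - 7*80) = -3*(-28 - 560) = -3*(-588) = 1764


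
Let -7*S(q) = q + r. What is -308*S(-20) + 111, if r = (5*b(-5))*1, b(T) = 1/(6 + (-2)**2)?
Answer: -747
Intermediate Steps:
b(T) = 1/10 (b(T) = 1/(6 + 4) = 1/10)
r = 1/2 (r = (5*(1/10))*1 = (1/2)*1 = 1/2 ≈ 0.50000)
S(q) = -1/14 - q/7 (S(q) = -(q + 1/2)/7 = -(1/2 + q)/7 = -1/14 - q/7)
-308*S(-20) + 111 = -308*(-1/14 - 1/7*(-20)) + 111 = -308*(-1/14 + 20/7) + 111 = -308*39/14 + 111 = -858 + 111 = -747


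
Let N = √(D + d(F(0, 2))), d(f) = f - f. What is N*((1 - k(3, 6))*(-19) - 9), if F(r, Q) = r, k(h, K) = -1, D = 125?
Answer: -235*√5 ≈ -525.48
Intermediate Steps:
d(f) = 0
N = 5*√5 (N = √(125 + 0) = √125 = 5*√5 ≈ 11.180)
N*((1 - k(3, 6))*(-19) - 9) = (5*√5)*((1 - 1*(-1))*(-19) - 9) = (5*√5)*((1 + 1)*(-19) - 9) = (5*√5)*(2*(-19) - 9) = (5*√5)*(-38 - 9) = (5*√5)*(-47) = -235*√5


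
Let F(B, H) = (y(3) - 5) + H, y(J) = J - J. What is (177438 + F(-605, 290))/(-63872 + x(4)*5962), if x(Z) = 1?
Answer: -177723/57910 ≈ -3.0690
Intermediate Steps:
y(J) = 0
F(B, H) = -5 + H (F(B, H) = (0 - 5) + H = -5 + H)
(177438 + F(-605, 290))/(-63872 + x(4)*5962) = (177438 + (-5 + 290))/(-63872 + 1*5962) = (177438 + 285)/(-63872 + 5962) = 177723/(-57910) = 177723*(-1/57910) = -177723/57910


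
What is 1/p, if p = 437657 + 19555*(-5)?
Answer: 1/339882 ≈ 2.9422e-6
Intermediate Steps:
p = 339882 (p = 437657 - 97775 = 339882)
1/p = 1/339882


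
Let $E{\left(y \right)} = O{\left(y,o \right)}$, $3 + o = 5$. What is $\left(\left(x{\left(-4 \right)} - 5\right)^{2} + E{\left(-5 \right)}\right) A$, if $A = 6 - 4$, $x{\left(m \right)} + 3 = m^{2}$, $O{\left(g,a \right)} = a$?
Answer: $132$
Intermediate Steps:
$o = 2$ ($o = -3 + 5 = 2$)
$x{\left(m \right)} = -3 + m^{2}$
$E{\left(y \right)} = 2$
$A = 2$
$\left(\left(x{\left(-4 \right)} - 5\right)^{2} + E{\left(-5 \right)}\right) A = \left(\left(\left(-3 + \left(-4\right)^{2}\right) - 5\right)^{2} + 2\right) 2 = \left(\left(\left(-3 + 16\right) - 5\right)^{2} + 2\right) 2 = \left(\left(13 - 5\right)^{2} + 2\right) 2 = \left(8^{2} + 2\right) 2 = \left(64 + 2\right) 2 = 66 \cdot 2 = 132$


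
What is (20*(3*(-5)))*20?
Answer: -6000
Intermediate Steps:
(20*(3*(-5)))*20 = (20*(-15))*20 = -300*20 = -6000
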